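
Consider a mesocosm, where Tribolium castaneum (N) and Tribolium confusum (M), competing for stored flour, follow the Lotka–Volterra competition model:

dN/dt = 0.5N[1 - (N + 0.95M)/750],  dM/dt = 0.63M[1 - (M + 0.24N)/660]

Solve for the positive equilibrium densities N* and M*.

N* ≈ 159, M* ≈ 622

Setting both brackets to zero gives the nullclines N + 0.95M = 750 and 0.24N + M = 660.
Substituting M = 660 - 0.24N into the first: N(1 - 0.95·0.24) = 750 - 0.95·660.
So N* = 123/0.772 = 159, and then M* = 660 - 0.24·159 = 622.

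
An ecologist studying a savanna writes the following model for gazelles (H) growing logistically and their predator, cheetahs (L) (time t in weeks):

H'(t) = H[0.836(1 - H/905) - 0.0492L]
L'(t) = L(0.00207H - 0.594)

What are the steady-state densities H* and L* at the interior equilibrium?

H* ≈ 287, L* ≈ 11.6

From dL/dt = 0 with L > 0: 0.00207H* = 0.594, so H* = 287.
Substitute into dH/dt = 0: 0.836(1 - 287/905) = 0.0492L*.
The bracket is 0.683, giving L* = 0.571/0.0492 = 11.6.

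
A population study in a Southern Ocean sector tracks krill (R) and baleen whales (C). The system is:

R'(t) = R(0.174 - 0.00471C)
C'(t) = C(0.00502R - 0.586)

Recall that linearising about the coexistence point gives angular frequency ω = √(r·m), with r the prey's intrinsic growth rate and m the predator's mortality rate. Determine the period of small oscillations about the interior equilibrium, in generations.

Here r = 0.174 and m = 0.586, so r·m = 0.102.
ω = √0.102 = 0.319 per generation, hence T = 2π/ω ≈ 19.7 generations.

T ≈ 19.7 generations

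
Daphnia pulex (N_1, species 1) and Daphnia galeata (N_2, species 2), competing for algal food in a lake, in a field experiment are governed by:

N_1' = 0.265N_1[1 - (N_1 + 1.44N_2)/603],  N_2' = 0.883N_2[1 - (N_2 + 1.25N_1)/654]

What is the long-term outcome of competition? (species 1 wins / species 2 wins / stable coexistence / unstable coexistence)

Compare the nullcline intercepts: K1/α12 = 603/1.44 = 419 < K2 = 654; K2/α21 = 654/1.25 = 523 < K1 = 603.
Since both are reversed, neither can invade when rare; the interior point is a saddle.

unstable coexistence (outcome depends on initial conditions)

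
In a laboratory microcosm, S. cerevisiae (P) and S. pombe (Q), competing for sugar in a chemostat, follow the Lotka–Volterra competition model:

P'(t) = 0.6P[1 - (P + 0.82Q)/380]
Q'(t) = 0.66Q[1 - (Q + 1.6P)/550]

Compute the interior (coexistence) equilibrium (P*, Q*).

Setting both brackets to zero gives the nullclines P + 0.82Q = 380 and 1.6P + Q = 550.
Substituting Q = 550 - 1.6P into the first: P(1 - 0.82·1.6) = 380 - 0.82·550.
So P* = -71/-0.312 = 228, and then Q* = 550 - 1.6·228 = 186.

P* ≈ 228, Q* ≈ 186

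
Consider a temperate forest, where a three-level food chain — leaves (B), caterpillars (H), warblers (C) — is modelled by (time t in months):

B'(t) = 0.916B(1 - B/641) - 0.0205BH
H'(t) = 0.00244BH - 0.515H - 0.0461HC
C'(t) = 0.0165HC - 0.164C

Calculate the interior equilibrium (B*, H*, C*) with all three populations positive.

B* ≈ 498, H* ≈ 9.94, C* ≈ 15.2

From dC/dt = 0: 0.0165H* = 0.164, so H* = 9.94.
From dB/dt = 0: 0.916(1 - B*/641) = 0.0205·9.94, giving B* = 641·(1 - 0.222) = 498.
From dH/dt = 0: 0.00244·498 - 0.515 = 0.0461C*, so C* = 0.701/0.0461 = 15.2.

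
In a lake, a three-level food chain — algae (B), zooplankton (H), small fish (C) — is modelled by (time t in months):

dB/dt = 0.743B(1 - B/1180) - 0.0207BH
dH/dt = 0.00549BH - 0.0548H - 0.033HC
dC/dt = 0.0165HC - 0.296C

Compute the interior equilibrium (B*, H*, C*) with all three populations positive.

From dC/dt = 0: 0.0165H* = 0.296, so H* = 17.9.
From dB/dt = 0: 0.743(1 - B*/1180) = 0.0207·17.9, giving B* = 1180·(1 - 0.5) = 590.
From dH/dt = 0: 0.00549·590 - 0.0548 = 0.033C*, so C* = 3.19/0.033 = 96.5.

B* ≈ 590, H* ≈ 17.9, C* ≈ 96.5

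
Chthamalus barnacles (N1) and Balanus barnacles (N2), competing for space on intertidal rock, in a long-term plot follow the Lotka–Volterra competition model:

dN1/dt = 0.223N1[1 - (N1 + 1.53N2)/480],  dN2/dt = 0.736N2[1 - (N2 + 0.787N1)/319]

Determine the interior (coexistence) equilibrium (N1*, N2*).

Setting both brackets to zero gives the nullclines N1 + 1.53N2 = 480 and 0.787N1 + N2 = 319.
Substituting N2 = 319 - 0.787N1 into the first: N1(1 - 1.53·0.787) = 480 - 1.53·319.
So N1* = -8.07/-0.204 = 39.5, and then N2* = 319 - 0.787·39.5 = 288.

N1* ≈ 39.5, N2* ≈ 288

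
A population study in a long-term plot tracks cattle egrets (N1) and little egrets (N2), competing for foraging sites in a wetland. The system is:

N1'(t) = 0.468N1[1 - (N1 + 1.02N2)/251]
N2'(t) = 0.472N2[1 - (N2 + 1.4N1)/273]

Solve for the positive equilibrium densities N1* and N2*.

N1* ≈ 64.2, N2* ≈ 183

Setting both brackets to zero gives the nullclines N1 + 1.02N2 = 251 and 1.4N1 + N2 = 273.
Substituting N2 = 273 - 1.4N1 into the first: N1(1 - 1.02·1.4) = 251 - 1.02·273.
So N1* = -27.5/-0.428 = 64.2, and then N2* = 273 - 1.4·64.2 = 183.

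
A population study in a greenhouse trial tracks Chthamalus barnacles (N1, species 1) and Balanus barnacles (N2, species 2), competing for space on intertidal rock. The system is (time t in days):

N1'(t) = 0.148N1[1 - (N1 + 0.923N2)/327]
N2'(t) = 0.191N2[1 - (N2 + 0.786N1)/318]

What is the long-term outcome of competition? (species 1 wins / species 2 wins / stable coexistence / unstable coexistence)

Compare the nullcline intercepts: K1/α12 = 327/0.923 = 354 > K2 = 318; K2/α21 = 318/0.786 = 405 > K1 = 327.
Since both inequalities hold, each species can invade when rare, so the interior equilibrium is stable.

stable coexistence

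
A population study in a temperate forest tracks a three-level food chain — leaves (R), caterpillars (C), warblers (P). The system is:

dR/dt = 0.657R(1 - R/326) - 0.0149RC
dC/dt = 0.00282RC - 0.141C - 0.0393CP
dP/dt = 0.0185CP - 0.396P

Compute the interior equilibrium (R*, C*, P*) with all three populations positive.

R* ≈ 168, C* ≈ 21.4, P* ≈ 8.45

From dP/dt = 0: 0.0185C* = 0.396, so C* = 21.4.
From dR/dt = 0: 0.657(1 - R*/326) = 0.0149·21.4, giving R* = 326·(1 - 0.485) = 168.
From dC/dt = 0: 0.00282·168 - 0.141 = 0.0393P*, so P* = 0.332/0.0393 = 8.45.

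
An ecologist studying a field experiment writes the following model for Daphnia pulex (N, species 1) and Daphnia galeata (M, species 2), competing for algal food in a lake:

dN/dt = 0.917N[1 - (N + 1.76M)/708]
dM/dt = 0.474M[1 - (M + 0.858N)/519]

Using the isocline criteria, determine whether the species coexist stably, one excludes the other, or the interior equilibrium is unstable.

unstable coexistence (outcome depends on initial conditions)

Compare the nullcline intercepts: K1/α12 = 708/1.76 = 402 < K2 = 519; K2/α21 = 519/0.858 = 605 < K1 = 708.
Since both are reversed, neither can invade when rare; the interior point is a saddle.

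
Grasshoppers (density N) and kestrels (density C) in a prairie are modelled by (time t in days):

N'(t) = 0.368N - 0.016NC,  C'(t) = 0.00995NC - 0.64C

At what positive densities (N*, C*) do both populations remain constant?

N* ≈ 64.3, C* ≈ 23

Set dC/dt = 0 with C > 0: 0.00995N - 0.64 = 0, so N* = 0.64/0.00995 = 64.3.
Set dN/dt = 0 with N > 0: 0.368 - 0.016C = 0, so C* = 0.368/0.016 = 23.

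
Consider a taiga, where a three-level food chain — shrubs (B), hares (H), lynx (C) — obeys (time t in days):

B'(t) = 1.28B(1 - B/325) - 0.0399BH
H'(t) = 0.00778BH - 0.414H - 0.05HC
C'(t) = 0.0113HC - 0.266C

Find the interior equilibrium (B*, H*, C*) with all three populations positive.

B* ≈ 86.5, H* ≈ 23.5, C* ≈ 5.18

From dC/dt = 0: 0.0113H* = 0.266, so H* = 23.5.
From dB/dt = 0: 1.28(1 - B*/325) = 0.0399·23.5, giving B* = 325·(1 - 0.734) = 86.5.
From dH/dt = 0: 0.00778·86.5 - 0.414 = 0.05C*, so C* = 0.259/0.05 = 5.18.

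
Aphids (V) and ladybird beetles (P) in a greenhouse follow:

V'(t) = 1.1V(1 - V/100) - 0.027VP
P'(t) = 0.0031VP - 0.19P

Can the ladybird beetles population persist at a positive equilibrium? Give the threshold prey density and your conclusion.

The predator equation gives dP/dt > 0 only when V > 0.19/0.0031 = 61.3.
Without the predator, V → K = 100. Since 100 > 61.3, the predator can invade and persist.

Threshold V = 61.3; K > 61.3, so yes, the predator persists.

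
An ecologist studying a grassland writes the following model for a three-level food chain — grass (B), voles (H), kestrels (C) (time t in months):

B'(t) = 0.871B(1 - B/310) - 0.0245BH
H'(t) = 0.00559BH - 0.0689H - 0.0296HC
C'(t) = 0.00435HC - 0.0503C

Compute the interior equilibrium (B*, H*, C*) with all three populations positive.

From dC/dt = 0: 0.00435H* = 0.0503, so H* = 11.6.
From dB/dt = 0: 0.871(1 - B*/310) = 0.0245·11.6, giving B* = 310·(1 - 0.325) = 209.
From dH/dt = 0: 0.00559·209 - 0.0689 = 0.0296C*, so C* = 1.1/0.0296 = 37.2.

B* ≈ 209, H* ≈ 11.6, C* ≈ 37.2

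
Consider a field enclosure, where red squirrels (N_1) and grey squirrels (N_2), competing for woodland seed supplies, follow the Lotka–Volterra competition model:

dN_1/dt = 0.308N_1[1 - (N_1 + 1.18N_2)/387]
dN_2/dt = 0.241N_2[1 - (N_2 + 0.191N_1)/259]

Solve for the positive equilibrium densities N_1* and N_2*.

Setting both brackets to zero gives the nullclines N_1 + 1.18N_2 = 387 and 0.191N_1 + N_2 = 259.
Substituting N_2 = 259 - 0.191N_1 into the first: N_1(1 - 1.18·0.191) = 387 - 1.18·259.
So N_1* = 81.4/0.775 = 105, and then N_2* = 259 - 0.191·105 = 239.

N_1* ≈ 105, N_2* ≈ 239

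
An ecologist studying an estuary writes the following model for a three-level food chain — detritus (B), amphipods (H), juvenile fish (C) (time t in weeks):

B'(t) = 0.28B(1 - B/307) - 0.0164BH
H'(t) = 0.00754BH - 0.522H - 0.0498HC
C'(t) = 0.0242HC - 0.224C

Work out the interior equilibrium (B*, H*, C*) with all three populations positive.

B* ≈ 141, H* ≈ 9.26, C* ≈ 10.8

From dC/dt = 0: 0.0242H* = 0.224, so H* = 9.26.
From dB/dt = 0: 0.28(1 - B*/307) = 0.0164·9.26, giving B* = 307·(1 - 0.542) = 141.
From dH/dt = 0: 0.00754·141 - 0.522 = 0.0498C*, so C* = 0.538/0.0498 = 10.8.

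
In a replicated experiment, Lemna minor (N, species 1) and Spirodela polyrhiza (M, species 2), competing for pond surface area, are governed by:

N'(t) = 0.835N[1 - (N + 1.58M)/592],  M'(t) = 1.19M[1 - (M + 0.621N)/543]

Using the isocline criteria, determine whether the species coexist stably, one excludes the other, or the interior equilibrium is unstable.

Compare the nullcline intercepts: K1/α12 = 592/1.58 = 375 < K2 = 543; K2/α21 = 543/0.621 = 874 > K1 = 592.
Since the inequalities point opposite ways, species 2 can invade but species 1 cannot.

species 2 excludes species 1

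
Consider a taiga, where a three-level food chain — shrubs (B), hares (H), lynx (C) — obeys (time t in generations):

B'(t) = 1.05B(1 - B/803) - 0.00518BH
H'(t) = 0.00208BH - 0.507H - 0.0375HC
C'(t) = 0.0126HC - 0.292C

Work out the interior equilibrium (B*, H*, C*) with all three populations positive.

From dC/dt = 0: 0.0126H* = 0.292, so H* = 23.2.
From dB/dt = 0: 1.05(1 - B*/803) = 0.00518·23.2, giving B* = 803·(1 - 0.114) = 711.
From dH/dt = 0: 0.00208·711 - 0.507 = 0.0375C*, so C* = 0.972/0.0375 = 25.9.

B* ≈ 711, H* ≈ 23.2, C* ≈ 25.9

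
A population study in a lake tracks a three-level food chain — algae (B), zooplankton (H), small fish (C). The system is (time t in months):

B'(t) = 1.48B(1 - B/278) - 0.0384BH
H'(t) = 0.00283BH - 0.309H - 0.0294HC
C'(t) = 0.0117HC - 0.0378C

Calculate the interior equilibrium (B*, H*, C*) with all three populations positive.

From dC/dt = 0: 0.0117H* = 0.0378, so H* = 3.23.
From dB/dt = 0: 1.48(1 - B*/278) = 0.0384·3.23, giving B* = 278·(1 - 0.0838) = 255.
From dH/dt = 0: 0.00283·255 - 0.309 = 0.0294C*, so C* = 0.412/0.0294 = 14.

B* ≈ 255, H* ≈ 3.23, C* ≈ 14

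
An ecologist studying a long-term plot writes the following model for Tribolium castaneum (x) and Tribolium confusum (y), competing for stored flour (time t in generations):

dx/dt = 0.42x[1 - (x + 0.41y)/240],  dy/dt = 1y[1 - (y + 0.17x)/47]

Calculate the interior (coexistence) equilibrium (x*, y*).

Setting both brackets to zero gives the nullclines x + 0.41y = 240 and 0.17x + y = 47.
Substituting y = 47 - 0.17x into the first: x(1 - 0.41·0.17) = 240 - 0.41·47.
So x* = 221/0.93 = 237, and then y* = 47 - 0.17·237 = 6.66.

x* ≈ 237, y* ≈ 6.66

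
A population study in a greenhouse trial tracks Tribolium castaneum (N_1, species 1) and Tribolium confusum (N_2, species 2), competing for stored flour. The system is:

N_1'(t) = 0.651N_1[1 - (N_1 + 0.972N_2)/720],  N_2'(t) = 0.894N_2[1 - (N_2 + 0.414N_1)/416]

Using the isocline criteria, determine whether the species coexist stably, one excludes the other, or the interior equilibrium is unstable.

stable coexistence

Compare the nullcline intercepts: K1/α12 = 720/0.972 = 741 > K2 = 416; K2/α21 = 416/0.414 = 1000 > K1 = 720.
Since both inequalities hold, each species can invade when rare, so the interior equilibrium is stable.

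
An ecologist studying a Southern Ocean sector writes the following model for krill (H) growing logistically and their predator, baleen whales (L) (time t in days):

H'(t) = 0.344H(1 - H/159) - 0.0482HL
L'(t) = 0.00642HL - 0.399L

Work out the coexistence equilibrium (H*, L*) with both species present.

From dL/dt = 0 with L > 0: 0.00642H* = 0.399, so H* = 62.1.
Substitute into dH/dt = 0: 0.344(1 - 62.1/159) = 0.0482L*.
The bracket is 0.609, giving L* = 0.21/0.0482 = 4.35.

H* ≈ 62.1, L* ≈ 4.35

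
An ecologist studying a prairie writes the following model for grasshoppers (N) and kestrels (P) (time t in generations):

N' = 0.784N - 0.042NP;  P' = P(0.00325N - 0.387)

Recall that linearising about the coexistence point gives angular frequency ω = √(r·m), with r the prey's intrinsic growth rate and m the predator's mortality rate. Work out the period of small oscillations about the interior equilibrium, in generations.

T ≈ 11.4 generations

Here r = 0.784 and m = 0.387, so r·m = 0.303.
ω = √0.303 = 0.551 per generation, hence T = 2π/ω ≈ 11.4 generations.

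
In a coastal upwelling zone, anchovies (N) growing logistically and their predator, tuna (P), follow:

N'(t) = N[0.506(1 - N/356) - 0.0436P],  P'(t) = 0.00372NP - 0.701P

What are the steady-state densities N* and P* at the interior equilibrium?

From dP/dt = 0 with P > 0: 0.00372N* = 0.701, so N* = 188.
Substitute into dN/dt = 0: 0.506(1 - 188/356) = 0.0436P*.
The bracket is 0.471, giving P* = 0.238/0.0436 = 5.46.

N* ≈ 188, P* ≈ 5.46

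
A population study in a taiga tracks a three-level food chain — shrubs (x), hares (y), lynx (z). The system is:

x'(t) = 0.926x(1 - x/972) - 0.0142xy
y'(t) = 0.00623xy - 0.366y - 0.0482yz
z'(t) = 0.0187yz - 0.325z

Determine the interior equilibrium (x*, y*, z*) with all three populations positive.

From dz/dt = 0: 0.0187y* = 0.325, so y* = 17.4.
From dx/dt = 0: 0.926(1 - x*/972) = 0.0142·17.4, giving x* = 972·(1 - 0.267) = 713.
From dy/dt = 0: 0.00623·713 - 0.366 = 0.0482z*, so z* = 4.08/0.0482 = 84.6.

x* ≈ 713, y* ≈ 17.4, z* ≈ 84.6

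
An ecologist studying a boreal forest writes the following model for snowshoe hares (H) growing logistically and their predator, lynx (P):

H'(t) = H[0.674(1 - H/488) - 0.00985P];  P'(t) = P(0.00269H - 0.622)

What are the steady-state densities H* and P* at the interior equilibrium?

From dP/dt = 0 with P > 0: 0.00269H* = 0.622, so H* = 231.
Substitute into dH/dt = 0: 0.674(1 - 231/488) = 0.00985P*.
The bracket is 0.526, giving P* = 0.355/0.00985 = 36.

H* ≈ 231, P* ≈ 36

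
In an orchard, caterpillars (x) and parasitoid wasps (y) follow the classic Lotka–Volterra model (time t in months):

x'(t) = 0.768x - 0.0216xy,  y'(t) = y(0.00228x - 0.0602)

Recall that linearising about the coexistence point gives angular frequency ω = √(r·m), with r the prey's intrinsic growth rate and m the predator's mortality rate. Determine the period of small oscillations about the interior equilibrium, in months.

Here r = 0.768 and m = 0.0602, so r·m = 0.0462.
ω = √0.0462 = 0.215 per month, hence T = 2π/ω ≈ 29.2 months.

T ≈ 29.2 months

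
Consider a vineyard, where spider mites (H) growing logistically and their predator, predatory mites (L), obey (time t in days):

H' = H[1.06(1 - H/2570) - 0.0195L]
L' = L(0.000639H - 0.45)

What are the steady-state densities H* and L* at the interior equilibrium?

H* ≈ 704, L* ≈ 39.5

From dL/dt = 0 with L > 0: 0.000639H* = 0.45, so H* = 704.
Substitute into dH/dt = 0: 1.06(1 - 704/2570) = 0.0195L*.
The bracket is 0.726, giving L* = 0.77/0.0195 = 39.5.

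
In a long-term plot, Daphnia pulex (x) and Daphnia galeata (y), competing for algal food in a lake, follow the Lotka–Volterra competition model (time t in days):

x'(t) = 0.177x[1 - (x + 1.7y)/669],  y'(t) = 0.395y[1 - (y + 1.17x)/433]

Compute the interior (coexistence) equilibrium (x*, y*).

x* ≈ 67.8, y* ≈ 354

Setting both brackets to zero gives the nullclines x + 1.7y = 669 and 1.17x + y = 433.
Substituting y = 433 - 1.17x into the first: x(1 - 1.7·1.17) = 669 - 1.7·433.
So x* = -67.1/-0.989 = 67.8, and then y* = 433 - 1.17·67.8 = 354.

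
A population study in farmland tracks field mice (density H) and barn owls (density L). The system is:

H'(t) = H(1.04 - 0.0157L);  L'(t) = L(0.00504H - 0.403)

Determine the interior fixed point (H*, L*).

H* ≈ 80, L* ≈ 66.2

Set dL/dt = 0 with L > 0: 0.00504H - 0.403 = 0, so H* = 0.403/0.00504 = 80.
Set dH/dt = 0 with H > 0: 1.04 - 0.0157L = 0, so L* = 1.04/0.0157 = 66.2.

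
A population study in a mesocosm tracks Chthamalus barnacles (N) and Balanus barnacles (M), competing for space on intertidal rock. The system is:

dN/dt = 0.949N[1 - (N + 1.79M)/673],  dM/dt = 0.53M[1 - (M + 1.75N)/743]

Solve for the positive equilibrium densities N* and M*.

Setting both brackets to zero gives the nullclines N + 1.79M = 673 and 1.75N + M = 743.
Substituting M = 743 - 1.75N into the first: N(1 - 1.79·1.75) = 673 - 1.79·743.
So N* = -657/-2.13 = 308, and then M* = 743 - 1.75·308 = 204.

N* ≈ 308, M* ≈ 204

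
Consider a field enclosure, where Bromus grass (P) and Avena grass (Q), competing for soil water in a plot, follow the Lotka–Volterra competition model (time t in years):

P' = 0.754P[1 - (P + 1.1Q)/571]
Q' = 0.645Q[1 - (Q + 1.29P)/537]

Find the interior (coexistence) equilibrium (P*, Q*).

Setting both brackets to zero gives the nullclines P + 1.1Q = 571 and 1.29P + Q = 537.
Substituting Q = 537 - 1.29P into the first: P(1 - 1.1·1.29) = 571 - 1.1·537.
So P* = -19.7/-0.419 = 47, and then Q* = 537 - 1.29·47 = 476.

P* ≈ 47, Q* ≈ 476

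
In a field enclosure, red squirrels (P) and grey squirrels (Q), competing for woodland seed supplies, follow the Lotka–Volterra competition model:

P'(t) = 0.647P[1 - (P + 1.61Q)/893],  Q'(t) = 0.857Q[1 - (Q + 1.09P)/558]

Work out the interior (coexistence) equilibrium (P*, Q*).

P* ≈ 7.13, Q* ≈ 550

Setting both brackets to zero gives the nullclines P + 1.61Q = 893 and 1.09P + Q = 558.
Substituting Q = 558 - 1.09P into the first: P(1 - 1.61·1.09) = 893 - 1.61·558.
So P* = -5.38/-0.755 = 7.13, and then Q* = 558 - 1.09·7.13 = 550.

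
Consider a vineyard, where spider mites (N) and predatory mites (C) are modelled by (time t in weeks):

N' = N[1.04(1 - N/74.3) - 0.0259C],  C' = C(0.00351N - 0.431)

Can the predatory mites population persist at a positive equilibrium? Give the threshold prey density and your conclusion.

Threshold N = 123; K < 123, so no, the predator goes extinct.

The predator equation gives dC/dt > 0 only when N > 0.431/0.00351 = 123.
Without the predator, N → K = 74.3. Since 74.3 < 123, the predator cannot invade.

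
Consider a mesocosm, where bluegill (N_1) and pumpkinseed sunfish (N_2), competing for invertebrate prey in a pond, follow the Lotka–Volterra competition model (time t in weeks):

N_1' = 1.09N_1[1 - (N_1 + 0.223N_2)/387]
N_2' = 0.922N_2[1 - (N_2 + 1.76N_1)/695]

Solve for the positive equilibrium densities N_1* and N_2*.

Setting both brackets to zero gives the nullclines N_1 + 0.223N_2 = 387 and 1.76N_1 + N_2 = 695.
Substituting N_2 = 695 - 1.76N_1 into the first: N_1(1 - 0.223·1.76) = 387 - 0.223·695.
So N_1* = 232/0.608 = 382, and then N_2* = 695 - 1.76·382 = 22.8.

N_1* ≈ 382, N_2* ≈ 22.8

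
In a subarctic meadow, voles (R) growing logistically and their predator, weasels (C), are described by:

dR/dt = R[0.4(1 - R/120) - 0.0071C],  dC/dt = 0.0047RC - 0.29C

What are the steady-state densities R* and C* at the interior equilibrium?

R* ≈ 61.7, C* ≈ 27.4

From dC/dt = 0 with C > 0: 0.0047R* = 0.29, so R* = 61.7.
Substitute into dR/dt = 0: 0.4(1 - 61.7/120) = 0.0071C*.
The bracket is 0.486, giving C* = 0.194/0.0071 = 27.4.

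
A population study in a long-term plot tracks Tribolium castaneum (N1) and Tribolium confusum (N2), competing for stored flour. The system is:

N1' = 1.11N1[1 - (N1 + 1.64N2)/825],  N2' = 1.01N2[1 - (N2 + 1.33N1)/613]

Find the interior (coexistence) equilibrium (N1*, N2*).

N1* ≈ 153, N2* ≈ 410

Setting both brackets to zero gives the nullclines N1 + 1.64N2 = 825 and 1.33N1 + N2 = 613.
Substituting N2 = 613 - 1.33N1 into the first: N1(1 - 1.64·1.33) = 825 - 1.64·613.
So N1* = -180/-1.18 = 153, and then N2* = 613 - 1.33·153 = 410.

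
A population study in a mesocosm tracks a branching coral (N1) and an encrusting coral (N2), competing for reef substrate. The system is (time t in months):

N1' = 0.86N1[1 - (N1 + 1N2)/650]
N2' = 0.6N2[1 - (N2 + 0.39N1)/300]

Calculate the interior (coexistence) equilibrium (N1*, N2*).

Setting both brackets to zero gives the nullclines N1 + 1N2 = 650 and 0.39N1 + N2 = 300.
Substituting N2 = 300 - 0.39N1 into the first: N1(1 - 1·0.39) = 650 - 1·300.
So N1* = 350/0.61 = 574, and then N2* = 300 - 0.39·574 = 76.2.

N1* ≈ 574, N2* ≈ 76.2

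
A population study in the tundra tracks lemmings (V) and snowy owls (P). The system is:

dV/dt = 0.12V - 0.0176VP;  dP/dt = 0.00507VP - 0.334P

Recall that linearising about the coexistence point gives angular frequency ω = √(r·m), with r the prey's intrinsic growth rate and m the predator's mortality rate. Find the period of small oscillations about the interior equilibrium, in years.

Here r = 0.12 and m = 0.334, so r·m = 0.0401.
ω = √0.0401 = 0.2 per year, hence T = 2π/ω ≈ 31.4 years.

T ≈ 31.4 years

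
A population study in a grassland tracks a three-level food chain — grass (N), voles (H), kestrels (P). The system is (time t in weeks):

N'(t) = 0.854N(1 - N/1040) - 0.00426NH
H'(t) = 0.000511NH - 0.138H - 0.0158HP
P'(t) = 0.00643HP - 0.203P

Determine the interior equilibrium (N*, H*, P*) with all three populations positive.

N* ≈ 876, H* ≈ 31.6, P* ≈ 19.6

From dP/dt = 0: 0.00643H* = 0.203, so H* = 31.6.
From dN/dt = 0: 0.854(1 - N*/1040) = 0.00426·31.6, giving N* = 1040·(1 - 0.157) = 876.
From dH/dt = 0: 0.000511·876 - 0.138 = 0.0158P*, so P* = 0.31/0.0158 = 19.6.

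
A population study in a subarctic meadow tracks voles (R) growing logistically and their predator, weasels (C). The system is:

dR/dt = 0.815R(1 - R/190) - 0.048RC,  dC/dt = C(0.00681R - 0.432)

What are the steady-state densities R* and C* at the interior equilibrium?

From dC/dt = 0 with C > 0: 0.00681R* = 0.432, so R* = 63.4.
Substitute into dR/dt = 0: 0.815(1 - 63.4/190) = 0.048C*.
The bracket is 0.666, giving C* = 0.543/0.048 = 11.3.

R* ≈ 63.4, C* ≈ 11.3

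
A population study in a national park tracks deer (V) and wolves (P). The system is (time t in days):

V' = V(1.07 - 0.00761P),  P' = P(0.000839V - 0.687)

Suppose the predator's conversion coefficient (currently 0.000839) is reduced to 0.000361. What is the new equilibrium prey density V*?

V* ≈ 1900

At the interior fixed point, setting dP/dt = 0 with P > 0 fixes V* = (predator death rate)/(VP coefficient) — independent of the other coefficients.
With the change, V* = 0.687/0.000361 = 1900; it rises from 819.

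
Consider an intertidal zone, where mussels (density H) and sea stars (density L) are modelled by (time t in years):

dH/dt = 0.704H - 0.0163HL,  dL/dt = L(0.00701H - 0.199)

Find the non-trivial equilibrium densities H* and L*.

Set dL/dt = 0 with L > 0: 0.00701H - 0.199 = 0, so H* = 0.199/0.00701 = 28.4.
Set dH/dt = 0 with H > 0: 0.704 - 0.0163L = 0, so L* = 0.704/0.0163 = 43.2.

H* ≈ 28.4, L* ≈ 43.2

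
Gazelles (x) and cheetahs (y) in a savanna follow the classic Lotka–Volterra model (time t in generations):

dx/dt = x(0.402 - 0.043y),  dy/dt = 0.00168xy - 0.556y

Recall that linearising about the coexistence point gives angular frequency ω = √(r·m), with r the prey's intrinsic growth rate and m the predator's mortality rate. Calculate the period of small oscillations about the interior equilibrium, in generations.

T ≈ 13.3 generations

Here r = 0.402 and m = 0.556, so r·m = 0.224.
ω = √0.224 = 0.473 per generation, hence T = 2π/ω ≈ 13.3 generations.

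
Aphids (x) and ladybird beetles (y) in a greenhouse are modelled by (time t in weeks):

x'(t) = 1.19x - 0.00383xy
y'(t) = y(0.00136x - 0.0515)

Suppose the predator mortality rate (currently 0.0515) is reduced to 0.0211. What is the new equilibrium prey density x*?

x* ≈ 15.5

At the interior fixed point, setting dy/dt = 0 with y > 0 fixes x* = (predator death rate)/(xy coefficient) — independent of the other coefficients.
With the change, x* = 0.0211/0.00136 = 15.5; it falls from 37.9.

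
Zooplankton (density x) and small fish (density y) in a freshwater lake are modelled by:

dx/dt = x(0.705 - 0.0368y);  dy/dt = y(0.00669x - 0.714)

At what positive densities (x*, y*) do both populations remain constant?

x* ≈ 107, y* ≈ 19.2

Set dy/dt = 0 with y > 0: 0.00669x - 0.714 = 0, so x* = 0.714/0.00669 = 107.
Set dx/dt = 0 with x > 0: 0.705 - 0.0368y = 0, so y* = 0.705/0.0368 = 19.2.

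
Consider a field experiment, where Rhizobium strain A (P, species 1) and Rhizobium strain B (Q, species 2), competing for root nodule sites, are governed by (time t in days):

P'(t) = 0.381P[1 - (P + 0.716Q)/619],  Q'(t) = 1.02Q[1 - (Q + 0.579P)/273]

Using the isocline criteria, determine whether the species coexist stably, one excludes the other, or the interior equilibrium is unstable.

Compare the nullcline intercepts: K1/α12 = 619/0.716 = 865 > K2 = 273; K2/α21 = 273/0.579 = 472 < K1 = 619.
Since the inequalities point opposite ways, species 1 can invade but species 2 cannot.

species 1 excludes species 2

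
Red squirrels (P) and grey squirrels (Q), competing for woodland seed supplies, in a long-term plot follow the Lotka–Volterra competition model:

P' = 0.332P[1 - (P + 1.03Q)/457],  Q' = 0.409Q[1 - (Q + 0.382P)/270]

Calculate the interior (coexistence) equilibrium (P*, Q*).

P* ≈ 295, Q* ≈ 157

Setting both brackets to zero gives the nullclines P + 1.03Q = 457 and 0.382P + Q = 270.
Substituting Q = 270 - 0.382P into the first: P(1 - 1.03·0.382) = 457 - 1.03·270.
So P* = 179/0.607 = 295, and then Q* = 270 - 0.382·295 = 157.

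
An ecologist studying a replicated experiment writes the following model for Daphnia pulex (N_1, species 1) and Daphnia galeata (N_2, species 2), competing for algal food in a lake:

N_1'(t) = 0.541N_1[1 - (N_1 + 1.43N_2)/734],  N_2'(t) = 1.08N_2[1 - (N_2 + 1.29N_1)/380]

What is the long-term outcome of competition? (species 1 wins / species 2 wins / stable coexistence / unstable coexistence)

Compare the nullcline intercepts: K1/α12 = 734/1.43 = 513 > K2 = 380; K2/α21 = 380/1.29 = 295 < K1 = 734.
Since the inequalities point opposite ways, species 1 can invade but species 2 cannot.

species 1 excludes species 2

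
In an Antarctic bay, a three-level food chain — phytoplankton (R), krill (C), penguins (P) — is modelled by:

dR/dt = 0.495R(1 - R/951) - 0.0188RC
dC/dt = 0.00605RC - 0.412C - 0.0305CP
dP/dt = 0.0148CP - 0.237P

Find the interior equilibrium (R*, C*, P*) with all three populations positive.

From dP/dt = 0: 0.0148C* = 0.237, so C* = 16.
From dR/dt = 0: 0.495(1 - R*/951) = 0.0188·16, giving R* = 951·(1 - 0.608) = 373.
From dC/dt = 0: 0.00605·373 - 0.412 = 0.0305P*, so P* = 1.84/0.0305 = 60.4.

R* ≈ 373, C* ≈ 16, P* ≈ 60.4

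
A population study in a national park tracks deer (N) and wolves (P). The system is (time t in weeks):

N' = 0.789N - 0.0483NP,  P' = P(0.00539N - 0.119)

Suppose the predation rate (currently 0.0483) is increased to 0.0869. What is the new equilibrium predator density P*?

P* ≈ 9.08

At the interior fixed point, setting dN/dt = 0 with N > 0 fixes P* = (prey growth rate)/(NP coefficient) — independent of the other coefficients.
With the change, P* = 0.789/0.0869 = 9.08; it falls from 16.3.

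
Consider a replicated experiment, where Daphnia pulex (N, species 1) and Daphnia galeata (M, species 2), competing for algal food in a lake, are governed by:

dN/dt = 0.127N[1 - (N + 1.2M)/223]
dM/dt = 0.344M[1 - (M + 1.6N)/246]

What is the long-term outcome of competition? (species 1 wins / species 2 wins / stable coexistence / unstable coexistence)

unstable coexistence (outcome depends on initial conditions)

Compare the nullcline intercepts: K1/α12 = 223/1.2 = 186 < K2 = 246; K2/α21 = 246/1.6 = 154 < K1 = 223.
Since both are reversed, neither can invade when rare; the interior point is a saddle.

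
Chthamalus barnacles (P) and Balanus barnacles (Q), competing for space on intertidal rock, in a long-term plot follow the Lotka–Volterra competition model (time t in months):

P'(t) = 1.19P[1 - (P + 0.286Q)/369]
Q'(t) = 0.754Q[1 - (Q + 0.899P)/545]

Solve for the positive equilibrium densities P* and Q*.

Setting both brackets to zero gives the nullclines P + 0.286Q = 369 and 0.899P + Q = 545.
Substituting Q = 545 - 0.899P into the first: P(1 - 0.286·0.899) = 369 - 0.286·545.
So P* = 213/0.743 = 287, and then Q* = 545 - 0.899·287 = 287.

P* ≈ 287, Q* ≈ 287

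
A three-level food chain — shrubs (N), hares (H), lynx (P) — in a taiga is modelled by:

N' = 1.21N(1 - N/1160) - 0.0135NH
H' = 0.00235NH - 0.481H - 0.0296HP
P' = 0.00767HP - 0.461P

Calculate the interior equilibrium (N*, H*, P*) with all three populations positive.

From dP/dt = 0: 0.00767H* = 0.461, so H* = 60.1.
From dN/dt = 0: 1.21(1 - N*/1160) = 0.0135·60.1, giving N* = 1160·(1 - 0.671) = 382.
From dH/dt = 0: 0.00235·382 - 0.481 = 0.0296P*, so P* = 0.417/0.0296 = 14.1.

N* ≈ 382, H* ≈ 60.1, P* ≈ 14.1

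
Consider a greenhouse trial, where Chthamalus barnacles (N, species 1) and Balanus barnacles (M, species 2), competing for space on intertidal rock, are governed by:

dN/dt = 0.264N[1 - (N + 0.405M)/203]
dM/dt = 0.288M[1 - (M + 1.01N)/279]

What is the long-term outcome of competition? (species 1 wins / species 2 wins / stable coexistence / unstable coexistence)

Compare the nullcline intercepts: K1/α12 = 203/0.405 = 501 > K2 = 279; K2/α21 = 279/1.01 = 276 > K1 = 203.
Since both inequalities hold, each species can invade when rare, so the interior equilibrium is stable.

stable coexistence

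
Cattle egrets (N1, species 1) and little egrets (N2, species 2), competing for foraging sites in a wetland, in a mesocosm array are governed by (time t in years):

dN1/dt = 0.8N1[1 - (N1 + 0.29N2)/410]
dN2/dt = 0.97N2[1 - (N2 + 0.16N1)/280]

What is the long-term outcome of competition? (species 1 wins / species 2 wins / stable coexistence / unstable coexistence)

stable coexistence

Compare the nullcline intercepts: K1/α12 = 410/0.29 = 1410 > K2 = 280; K2/α21 = 280/0.16 = 1750 > K1 = 410.
Since both inequalities hold, each species can invade when rare, so the interior equilibrium is stable.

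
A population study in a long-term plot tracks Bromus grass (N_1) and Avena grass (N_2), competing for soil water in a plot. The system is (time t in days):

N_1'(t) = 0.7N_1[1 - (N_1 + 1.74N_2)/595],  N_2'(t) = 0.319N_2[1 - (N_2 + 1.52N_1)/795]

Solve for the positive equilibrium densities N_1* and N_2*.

Setting both brackets to zero gives the nullclines N_1 + 1.74N_2 = 595 and 1.52N_1 + N_2 = 795.
Substituting N_2 = 795 - 1.52N_1 into the first: N_1(1 - 1.74·1.52) = 595 - 1.74·795.
So N_1* = -788/-1.64 = 479, and then N_2* = 795 - 1.52·479 = 66.5.

N_1* ≈ 479, N_2* ≈ 66.5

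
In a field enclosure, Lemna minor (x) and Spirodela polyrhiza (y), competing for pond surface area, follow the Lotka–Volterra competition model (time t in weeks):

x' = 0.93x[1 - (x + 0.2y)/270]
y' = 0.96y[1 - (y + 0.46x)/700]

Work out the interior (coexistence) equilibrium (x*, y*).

Setting both brackets to zero gives the nullclines x + 0.2y = 270 and 0.46x + y = 700.
Substituting y = 700 - 0.46x into the first: x(1 - 0.2·0.46) = 270 - 0.2·700.
So x* = 130/0.908 = 143, and then y* = 700 - 0.46·143 = 634.

x* ≈ 143, y* ≈ 634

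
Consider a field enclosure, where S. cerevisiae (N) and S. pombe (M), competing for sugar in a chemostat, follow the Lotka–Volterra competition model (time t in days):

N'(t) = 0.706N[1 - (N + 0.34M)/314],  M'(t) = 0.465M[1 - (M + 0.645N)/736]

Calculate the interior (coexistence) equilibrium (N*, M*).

N* ≈ 81.7, M* ≈ 683

Setting both brackets to zero gives the nullclines N + 0.34M = 314 and 0.645N + M = 736.
Substituting M = 736 - 0.645N into the first: N(1 - 0.34·0.645) = 314 - 0.34·736.
So N* = 63.8/0.781 = 81.7, and then M* = 736 - 0.645·81.7 = 683.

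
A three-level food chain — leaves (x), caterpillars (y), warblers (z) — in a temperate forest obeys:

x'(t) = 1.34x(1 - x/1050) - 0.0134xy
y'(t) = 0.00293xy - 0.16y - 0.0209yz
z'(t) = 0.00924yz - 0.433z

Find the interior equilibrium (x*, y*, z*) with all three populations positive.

From dz/dt = 0: 0.00924y* = 0.433, so y* = 46.9.
From dx/dt = 0: 1.34(1 - x*/1050) = 0.0134·46.9, giving x* = 1050·(1 - 0.469) = 558.
From dy/dt = 0: 0.00293·558 - 0.16 = 0.0209z*, so z* = 1.47/0.0209 = 70.6.

x* ≈ 558, y* ≈ 46.9, z* ≈ 70.6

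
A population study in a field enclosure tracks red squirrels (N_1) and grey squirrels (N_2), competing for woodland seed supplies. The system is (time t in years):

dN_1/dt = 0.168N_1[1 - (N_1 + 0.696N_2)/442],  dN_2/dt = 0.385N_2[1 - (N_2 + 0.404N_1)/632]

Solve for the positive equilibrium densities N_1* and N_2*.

N_1* ≈ 2.96, N_2* ≈ 631

Setting both brackets to zero gives the nullclines N_1 + 0.696N_2 = 442 and 0.404N_1 + N_2 = 632.
Substituting N_2 = 632 - 0.404N_1 into the first: N_1(1 - 0.696·0.404) = 442 - 0.696·632.
So N_1* = 2.13/0.719 = 2.96, and then N_2* = 632 - 0.404·2.96 = 631.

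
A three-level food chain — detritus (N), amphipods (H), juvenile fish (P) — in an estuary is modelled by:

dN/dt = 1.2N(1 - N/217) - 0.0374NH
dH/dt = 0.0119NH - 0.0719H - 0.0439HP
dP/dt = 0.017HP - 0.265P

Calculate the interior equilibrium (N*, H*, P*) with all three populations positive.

N* ≈ 112, H* ≈ 15.6, P* ≈ 28.6

From dP/dt = 0: 0.017H* = 0.265, so H* = 15.6.
From dN/dt = 0: 1.2(1 - N*/217) = 0.0374·15.6, giving N* = 217·(1 - 0.486) = 112.
From dH/dt = 0: 0.0119·112 - 0.0719 = 0.0439P*, so P* = 1.26/0.0439 = 28.6.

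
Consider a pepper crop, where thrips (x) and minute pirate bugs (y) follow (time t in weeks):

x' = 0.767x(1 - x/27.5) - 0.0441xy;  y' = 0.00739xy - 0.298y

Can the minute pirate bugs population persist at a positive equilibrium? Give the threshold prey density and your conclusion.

Threshold x = 40.3; K < 40.3, so no, the predator goes extinct.

The predator equation gives dy/dt > 0 only when x > 0.298/0.00739 = 40.3.
Without the predator, x → K = 27.5. Since 27.5 < 40.3, the predator cannot invade.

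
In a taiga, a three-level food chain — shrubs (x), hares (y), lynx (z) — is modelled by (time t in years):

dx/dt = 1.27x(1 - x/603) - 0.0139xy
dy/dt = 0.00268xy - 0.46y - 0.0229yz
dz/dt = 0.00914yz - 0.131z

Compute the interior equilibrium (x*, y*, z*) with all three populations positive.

x* ≈ 508, y* ≈ 14.3, z* ≈ 39.4

From dz/dt = 0: 0.00914y* = 0.131, so y* = 14.3.
From dx/dt = 0: 1.27(1 - x*/603) = 0.0139·14.3, giving x* = 603·(1 - 0.157) = 508.
From dy/dt = 0: 0.00268·508 - 0.46 = 0.0229z*, so z* = 0.903/0.0229 = 39.4.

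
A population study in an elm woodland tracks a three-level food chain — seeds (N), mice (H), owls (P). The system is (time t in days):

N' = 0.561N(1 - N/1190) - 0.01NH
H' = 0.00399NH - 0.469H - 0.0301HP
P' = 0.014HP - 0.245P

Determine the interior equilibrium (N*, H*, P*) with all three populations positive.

From dP/dt = 0: 0.014H* = 0.245, so H* = 17.5.
From dN/dt = 0: 0.561(1 - N*/1190) = 0.01·17.5, giving N* = 1190·(1 - 0.312) = 819.
From dH/dt = 0: 0.00399·819 - 0.469 = 0.0301P*, so P* = 2.8/0.0301 = 93.

N* ≈ 819, H* ≈ 17.5, P* ≈ 93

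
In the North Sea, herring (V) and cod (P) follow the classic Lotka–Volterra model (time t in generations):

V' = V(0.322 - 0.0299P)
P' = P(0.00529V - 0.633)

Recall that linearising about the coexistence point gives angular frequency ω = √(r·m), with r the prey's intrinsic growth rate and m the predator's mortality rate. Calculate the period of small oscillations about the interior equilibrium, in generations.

Here r = 0.322 and m = 0.633, so r·m = 0.204.
ω = √0.204 = 0.451 per generation, hence T = 2π/ω ≈ 13.9 generations.

T ≈ 13.9 generations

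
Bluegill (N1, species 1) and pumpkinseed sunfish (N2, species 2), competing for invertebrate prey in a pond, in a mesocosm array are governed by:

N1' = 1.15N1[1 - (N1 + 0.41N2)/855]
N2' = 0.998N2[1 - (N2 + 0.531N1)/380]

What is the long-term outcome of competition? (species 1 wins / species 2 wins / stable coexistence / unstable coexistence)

Compare the nullcline intercepts: K1/α12 = 855/0.41 = 2090 > K2 = 380; K2/α21 = 380/0.531 = 716 < K1 = 855.
Since the inequalities point opposite ways, species 1 can invade but species 2 cannot.

species 1 excludes species 2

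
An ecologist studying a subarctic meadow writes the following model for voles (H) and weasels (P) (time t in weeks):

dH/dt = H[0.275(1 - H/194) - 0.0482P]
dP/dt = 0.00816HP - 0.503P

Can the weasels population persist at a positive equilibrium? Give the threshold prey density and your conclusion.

The predator equation gives dP/dt > 0 only when H > 0.503/0.00816 = 61.6.
Without the predator, H → K = 194. Since 194 > 61.6, the predator can invade and persist.

Threshold H = 61.6; K > 61.6, so yes, the predator persists.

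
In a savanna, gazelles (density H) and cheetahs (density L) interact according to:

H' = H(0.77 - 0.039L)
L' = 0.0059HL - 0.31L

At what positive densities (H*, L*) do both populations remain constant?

H* ≈ 52.5, L* ≈ 19.7

Set dL/dt = 0 with L > 0: 0.0059H - 0.31 = 0, so H* = 0.31/0.0059 = 52.5.
Set dH/dt = 0 with H > 0: 0.77 - 0.039L = 0, so L* = 0.77/0.039 = 19.7.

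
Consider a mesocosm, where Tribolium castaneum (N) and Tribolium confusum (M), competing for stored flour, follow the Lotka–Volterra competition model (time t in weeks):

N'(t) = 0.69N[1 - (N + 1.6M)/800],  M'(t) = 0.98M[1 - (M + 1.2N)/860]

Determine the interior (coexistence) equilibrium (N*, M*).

N* ≈ 626, M* ≈ 109

Setting both brackets to zero gives the nullclines N + 1.6M = 800 and 1.2N + M = 860.
Substituting M = 860 - 1.2N into the first: N(1 - 1.6·1.2) = 800 - 1.6·860.
So N* = -576/-0.92 = 626, and then M* = 860 - 1.2·626 = 109.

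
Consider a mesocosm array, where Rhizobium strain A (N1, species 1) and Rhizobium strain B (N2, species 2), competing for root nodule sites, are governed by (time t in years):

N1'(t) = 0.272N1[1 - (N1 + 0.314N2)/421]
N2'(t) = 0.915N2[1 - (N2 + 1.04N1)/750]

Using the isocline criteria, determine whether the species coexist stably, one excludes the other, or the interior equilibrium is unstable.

Compare the nullcline intercepts: K1/α12 = 421/0.314 = 1340 > K2 = 750; K2/α21 = 750/1.04 = 721 > K1 = 421.
Since both inequalities hold, each species can invade when rare, so the interior equilibrium is stable.

stable coexistence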